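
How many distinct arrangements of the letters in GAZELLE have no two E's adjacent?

900

There are 7!/(2!·2!) = 1260 arrangements of GAZELLE in total.
Arrangements with the E's together: treat EE as one letter, giving (6)!/(2!) = 360.
Hence 1260 − 360 = 900.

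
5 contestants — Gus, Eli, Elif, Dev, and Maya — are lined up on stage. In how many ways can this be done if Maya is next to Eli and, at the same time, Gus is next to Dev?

24

Treat {Maya,Eli} as one block (2 orders) and {Gus,Dev} as another (2 orders).
That leaves 3 units to arrange: 2 × 2 × 3! = 4 × 6 = 24.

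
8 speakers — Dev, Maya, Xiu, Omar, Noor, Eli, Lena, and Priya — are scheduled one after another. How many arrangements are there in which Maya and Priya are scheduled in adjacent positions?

10080

Glue Maya and Priya into one block (2 internal orders), leaving 7 units to arrange in a row.
That gives 2 × 7! = 2 × 5040 = 10080.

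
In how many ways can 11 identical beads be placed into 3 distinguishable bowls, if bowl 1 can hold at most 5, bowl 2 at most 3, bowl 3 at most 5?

6

By stars and bars, unrestricted non-negative solutions to x_1+…+x_3 = 11 number C(11+2,2) = 78.
Subtract solutions that violate a single cap (substitute x_i' = x_i − (cap_i+1)): x_1 ≥ 6 gives C(7,2) = 21; x_2 ≥ 4 gives C(9,2) = 36; x_3 ≥ 6 gives C(7,2) = 21. Together 78.
Add back pairs where two caps are both exceeded: 3 + 0 + 3 = 6.
By inclusion–exclusion the count is 78 − 78 + 6 = 6.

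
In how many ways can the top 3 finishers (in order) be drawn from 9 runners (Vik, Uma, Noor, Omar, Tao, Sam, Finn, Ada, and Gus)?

This is an ordered selection of 3 from 9: P(9,3).
That gives 9 × 8 × 7 = 504.

504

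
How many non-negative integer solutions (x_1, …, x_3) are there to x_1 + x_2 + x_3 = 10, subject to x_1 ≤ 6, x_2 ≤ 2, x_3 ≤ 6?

12

Without the upper bounds there are C(12,2) = 66 ways to split 10 among 3 variables.
Subtract solutions that violate a single cap (substitute x_i' = x_i − (cap_i+1)): x_1 ≥ 7 gives C(5,2) = 10; x_2 ≥ 3 gives C(9,2) = 36; x_3 ≥ 7 gives C(5,2) = 10. Together 56.
Add back pairs where two caps are both exceeded: 1 + 0 + 1 = 2.
By inclusion–exclusion the count is 66 − 56 + 2 = 12.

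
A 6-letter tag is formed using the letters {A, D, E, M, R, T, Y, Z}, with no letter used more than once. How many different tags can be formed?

20160

With no repetition, fill the 6 letters in order: 8 choices, then 7, down to 3.
8 × 7 × 6 × 5 × 4 × 3 = 20160.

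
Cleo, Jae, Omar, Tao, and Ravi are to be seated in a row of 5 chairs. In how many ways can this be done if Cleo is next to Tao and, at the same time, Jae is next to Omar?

Treat {Cleo,Tao} as one block (2 orders) and {Jae,Omar} as another (2 orders).
That leaves 3 units to arrange: 2 × 2 × 3! = 4 × 6 = 24.

24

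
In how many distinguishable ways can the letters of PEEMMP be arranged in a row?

90

The 6 letters of PEEMMP have repeats: E appearing twice, M appearing twice, and P appearing twice.
The number of distinct arrangements is 6!/(2!·2!·2!) = 720/8 = 90.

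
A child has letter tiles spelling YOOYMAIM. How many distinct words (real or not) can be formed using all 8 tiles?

5040

The 8 letters of YOOYMAIM have repeats: M appearing twice, O appearing twice, and Y appearing twice.
Dividing 8! = 40320 by 2!·2!·2! = 8 for the repeated letters gives 5040.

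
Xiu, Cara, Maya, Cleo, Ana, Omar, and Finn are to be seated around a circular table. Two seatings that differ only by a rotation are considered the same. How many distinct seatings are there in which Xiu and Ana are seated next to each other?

240

Treat {Xiu, Ana} as one unit (2 internal orders) and seat the resulting 6 units around the table: (5)! circular arrangements.
So 2 × (5)! = 2 × 120 = 240.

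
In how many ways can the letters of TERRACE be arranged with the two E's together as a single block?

Treat the 2 copies of E as a single block. The multiset to arrange is then {EE, A, C, R, R, T}, 6 items in all.
That gives (6)!/(2!) = 360 arrangements.

360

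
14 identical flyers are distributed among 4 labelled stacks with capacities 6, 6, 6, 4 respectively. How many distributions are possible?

133

Ignoring the caps, the number of non-negative solutions to x_1+…+x_4 = 14 is C(17,3) = 680.
Subtract solutions that violate a single cap (substitute x_i' = x_i − (cap_i+1)): x_1 ≥ 7 gives C(10,3) = 120; x_2 ≥ 7 gives C(10,3) = 120; x_3 ≥ 7 gives C(10,3) = 120; x_4 ≥ 5 gives C(12,3) = 220. Together 580.
Add back pairs where two caps are both exceeded: 1 + 1 + 10 + 1 + 10 + 10 = 33.
By inclusion–exclusion the count is 680 − 580 + 33 = 133.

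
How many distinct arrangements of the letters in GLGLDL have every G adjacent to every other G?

Treat the 2 copies of G as a single block. The multiset to arrange is then {GG, D, L, L, L}, 5 items in all.
That gives (5)!/(3!) = 20 arrangements.

20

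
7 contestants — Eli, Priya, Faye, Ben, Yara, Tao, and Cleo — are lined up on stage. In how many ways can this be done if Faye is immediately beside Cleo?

Place the 5 others and the Faye-Cleo pair as 6 objects in a line; the pair has 2 internal arrangements.
That gives 2 × 6! = 2 × 720 = 1440.

1440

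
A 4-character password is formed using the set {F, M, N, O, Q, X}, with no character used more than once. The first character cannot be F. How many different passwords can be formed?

300

The first character has 6−1 = 5 choices (anything except F).
The remaining 3 characters are filled from the other 5 symbols without repetition: 5 × 4 × 3 = 60.
Total: 5 × 60 = 300.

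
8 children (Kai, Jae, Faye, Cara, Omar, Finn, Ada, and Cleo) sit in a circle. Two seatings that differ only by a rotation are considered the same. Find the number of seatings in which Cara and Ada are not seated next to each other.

3600

Without the restriction there are (7)! = 5040 seatings.
Those with Cara next to Ada: fuse the pair into one unit and seat 7 units around a circle — 2·(6)! = 1440.
Subtracting, 5040 − 1440 = 3600.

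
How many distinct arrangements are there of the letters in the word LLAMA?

LLAMA has 5 letters with A appearing twice and L appearing twice.
So there are 5! / (2!·2!) = 30 distinguishable arrangements.

30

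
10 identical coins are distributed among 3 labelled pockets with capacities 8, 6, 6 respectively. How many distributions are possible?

43

Ignoring the caps, the number of non-negative solutions to x_1+…+x_3 = 10 is C(12,2) = 66.
Subtract solutions that violate a single cap (substitute x_i' = x_i − (cap_i+1)): x_1 ≥ 9 gives C(3,2) = 3; x_2 ≥ 7 gives C(5,2) = 10; x_3 ≥ 7 gives C(5,2) = 10. Together 23.
No two caps can be exceeded simultaneously, so the pair terms are all 0.
By inclusion–exclusion the count is 66 − 23 + 0 = 43.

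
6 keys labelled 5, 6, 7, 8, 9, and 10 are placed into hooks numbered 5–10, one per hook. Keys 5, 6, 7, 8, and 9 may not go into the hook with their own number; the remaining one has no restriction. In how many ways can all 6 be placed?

309

Let Aᵢ (for 5 ≤ i ≤ 9) be the placements that put key i in its forbidden hook. Any j of these fix j positions, leaving (6−j)! ways to fill the rest, and there are C(5,j) ways to pick which j.
By inclusion–exclusion, the number of valid placements is Σ_{j=0}^{5} (−1)^j C(5,j)·(6−j)!.
Computing: 720 − 600 + 240 − 60 + 10 − 1 = 309.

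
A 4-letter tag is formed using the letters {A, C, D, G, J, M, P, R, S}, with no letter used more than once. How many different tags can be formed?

With no repetition, fill the 4 letters in order: 9 choices, then 8, down to 6.
That product is 9 × 8 × 7 × 6 = 3024.

3024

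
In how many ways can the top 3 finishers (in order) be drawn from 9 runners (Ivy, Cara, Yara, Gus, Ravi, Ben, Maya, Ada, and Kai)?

504

There are 9 choices for 1st place, 8 for 2nd, and 7 for 3rd.
That gives 9 × 8 × 7 = 504.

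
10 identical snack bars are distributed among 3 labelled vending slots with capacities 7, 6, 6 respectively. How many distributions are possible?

40

Ignoring the caps, the number of non-negative solutions to x_1+…+x_3 = 10 is C(12,2) = 66.
Subtract solutions that violate a single cap (substitute x_i' = x_i − (cap_i+1)): x_1 ≥ 8 gives C(4,2) = 6; x_2 ≥ 7 gives C(5,2) = 10; x_3 ≥ 7 gives C(5,2) = 10. Together 26.
No two caps can be exceeded simultaneously, so the pair terms are all 0.
By inclusion–exclusion the count is 66 − 26 + 0 = 40.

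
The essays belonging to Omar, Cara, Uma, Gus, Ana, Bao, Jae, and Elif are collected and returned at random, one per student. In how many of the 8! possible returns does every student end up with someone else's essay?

14833

This is the derangement count D_8: permutations of 8 items with no fixed point.
By inclusion–exclusion this is Σ_{j=0}^{8} (−1)^j C(8,j)·(8−j)!.
Computing: 40320 − 40320 + 20160 − 6720 + 1680 − 336 + 56 − 8 + 1 = 14833.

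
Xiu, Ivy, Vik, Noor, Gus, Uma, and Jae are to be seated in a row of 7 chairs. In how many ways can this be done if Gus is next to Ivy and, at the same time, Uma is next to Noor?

Treat {Gus,Ivy} as one block (2 orders) and {Uma,Noor} as another (2 orders).
That leaves 5 units to arrange: 2 × 2 × 5! = 4 × 120 = 480.

480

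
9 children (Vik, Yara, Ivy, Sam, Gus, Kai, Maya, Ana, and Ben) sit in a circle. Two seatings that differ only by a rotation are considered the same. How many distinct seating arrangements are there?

Seat Vik anywhere (absorbing the rotational symmetry), then permute the other 8: (8)! = 40320.

40320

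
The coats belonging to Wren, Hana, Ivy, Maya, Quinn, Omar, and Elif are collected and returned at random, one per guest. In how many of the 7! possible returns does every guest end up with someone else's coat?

1854

This is the derangement count D_7: permutations of 7 items with no fixed point.
By inclusion–exclusion this is Σ_{j=0}^{7} (−1)^j C(7,j)·(7−j)!.
Computing: 5040 − 5040 + 2520 − 840 + 210 − 42 + 7 − 1 = 1854.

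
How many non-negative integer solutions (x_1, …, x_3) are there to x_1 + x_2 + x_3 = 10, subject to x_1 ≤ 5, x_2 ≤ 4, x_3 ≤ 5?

Ignoring the caps, the number of non-negative solutions to x_1+…+x_3 = 10 is C(12,2) = 66.
Subtract solutions that violate a single cap (substitute x_i' = x_i − (cap_i+1)): x_1 ≥ 6 gives C(6,2) = 15; x_2 ≥ 5 gives C(7,2) = 21; x_3 ≥ 6 gives C(6,2) = 15. Together 51.
No two caps can be exceeded simultaneously, so the pair terms are all 0.
By inclusion–exclusion the count is 66 − 51 + 0 = 15.

15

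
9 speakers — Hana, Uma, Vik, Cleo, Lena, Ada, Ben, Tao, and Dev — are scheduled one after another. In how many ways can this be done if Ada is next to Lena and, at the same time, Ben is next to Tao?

Treat {Ada,Lena} as one block (2 orders) and {Ben,Tao} as another (2 orders).
That leaves 7 units to arrange: 2 × 2 × 7! = 4 × 5040 = 20160.

20160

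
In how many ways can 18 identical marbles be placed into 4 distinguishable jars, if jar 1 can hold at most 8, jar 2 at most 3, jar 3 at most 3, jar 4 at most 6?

Without the upper bounds there are C(21,3) = 1330 ways to split 18 among 4 jars.
Subtract solutions that violate a single cap (substitute x_i' = x_i − (cap_i+1)): x_1 ≥ 9 gives C(12,3) = 220; x_2 ≥ 4 gives C(17,3) = 680; x_3 ≥ 4 gives C(17,3) = 680; x_4 ≥ 7 gives C(14,3) = 364. Together 1944.
Add back pairs where two caps are both exceeded: 56 + 56 + 10 + 286 + 120 + 120 = 648.
Subtract triples: 4 + 0 + 0 + 20 = 24.
By inclusion–exclusion the count is 1330 − 1944 + 648 − 24 = 10.

10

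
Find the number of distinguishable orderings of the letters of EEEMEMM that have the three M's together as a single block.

Treat the 3 copies of M as a single block. The multiset to arrange is then {MMM, E, E, E, E}, 5 items in all.
That gives (5)!/(4!) = 5 arrangements.

5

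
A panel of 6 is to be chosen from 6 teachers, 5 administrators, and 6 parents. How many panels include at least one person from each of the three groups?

10530

Total 6-person selections from all 17: C(17,6) = 12376.
Subtract selections that omit an entire group: no teachers → C(11,6) = 462; no administrators → C(12,6) = 924; no parents → C(11,6) = 462.
Add back selections omitting two groups (i.e. drawn from a single group): C(6,6) + C(5,6) + C(6,6) = 2.
By inclusion–exclusion: 12376 − 1848 + 2 = 10530.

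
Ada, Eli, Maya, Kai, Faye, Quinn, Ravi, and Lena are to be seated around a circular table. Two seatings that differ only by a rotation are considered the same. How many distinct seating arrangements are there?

Around a circle, 8 distinct people have 8!/8 = (7)! = 5040 rotationally distinct seatings.

5040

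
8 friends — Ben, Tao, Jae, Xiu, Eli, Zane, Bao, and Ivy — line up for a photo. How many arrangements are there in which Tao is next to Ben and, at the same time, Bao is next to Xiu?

2880

Treat {Tao,Ben} as one block (2 orders) and {Bao,Xiu} as another (2 orders).
That leaves 6 units to arrange: 2 × 2 × 6! = 4 × 720 = 2880.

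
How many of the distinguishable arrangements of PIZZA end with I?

With the last slot taken by I, it remains to arrange the other 4 letters (PZZA).
Those 4 letters have Z appearing twice, giving (4)!/(2!) = 12.

12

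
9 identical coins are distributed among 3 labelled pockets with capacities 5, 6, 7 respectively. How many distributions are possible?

36

Without the upper bounds there are C(11,2) = 55 ways to split 9 among 3 pockets.
Subtract solutions that violate a single cap (substitute x_i' = x_i − (cap_i+1)): x_1 ≥ 6 gives C(5,2) = 10; x_2 ≥ 7 gives C(4,2) = 6; x_3 ≥ 8 gives C(3,2) = 3. Together 19.
No two caps can be exceeded simultaneously, so the pair terms are all 0.
By inclusion–exclusion the count is 55 − 19 + 0 = 36.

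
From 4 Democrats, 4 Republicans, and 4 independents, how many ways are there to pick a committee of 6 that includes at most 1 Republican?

Split by how many Republicans are chosen (0 through 1).
Sum: C(4,0)·C(8,6) + C(4,1)·C(8,5) = 28 + 224 = 252.

252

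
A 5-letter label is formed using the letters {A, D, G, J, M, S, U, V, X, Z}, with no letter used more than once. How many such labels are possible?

30240

This is a permutation of 5 out of 10: P(10,5) = 10!/5!.
That product is 10 × 9 × 8 × 7 × 6 = 30240.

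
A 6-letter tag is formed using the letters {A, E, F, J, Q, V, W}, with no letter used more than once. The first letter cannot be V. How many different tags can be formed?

4320

The first letter has 7−1 = 6 choices (anything except V).
The remaining 5 letters are filled from the other 6 symbols without repetition: 6 × 5 × 4 × 3 × 2 = 720.
Total: 6 × 720 = 4320.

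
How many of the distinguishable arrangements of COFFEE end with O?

30

With the last slot taken by O, it remains to arrange the other 5 letters (CFFEE).
Those 5 letters have E appearing twice and F appearing twice, giving (5)!/(2!·2!) = 30.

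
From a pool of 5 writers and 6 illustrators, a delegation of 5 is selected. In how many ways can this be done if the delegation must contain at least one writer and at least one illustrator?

455

Total 5-person selections from all 11: C(11,5) = 462.
Subtract selections that omit an entire group: no writers → C(6,5) = 6; no illustrators → C(5,5) = 1.
Both groups omitted at once is impossible, so 462 − 7 = 455.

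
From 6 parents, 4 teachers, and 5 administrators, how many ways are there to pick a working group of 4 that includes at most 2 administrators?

1260

Split by how many administrators are chosen (0 through 2).
Sum: C(5,0)·C(10,4) + C(5,1)·C(10,3) + C(5,2)·C(10,2) = 210 + 600 + 450 = 1260.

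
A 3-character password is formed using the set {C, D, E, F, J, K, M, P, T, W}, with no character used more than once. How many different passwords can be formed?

720

This is a permutation of 3 out of 10: P(10,3) = 10!/7!.
10 × 9 × 8 = 720.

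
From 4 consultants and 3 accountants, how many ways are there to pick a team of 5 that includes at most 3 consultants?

18

Split by how many consultants are chosen (0 through 3).
Sum: C(4,0)·C(3,5) + C(4,1)·C(3,4) + C(4,2)·C(3,3) + C(4,3)·C(3,2) = 0 + 0 + 6 + 12 = 18.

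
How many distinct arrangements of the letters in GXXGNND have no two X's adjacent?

450

There are 7!/(2!·2!·2!) = 630 arrangements of GXXGNND in total.
If the two X's are adjacent, glue them into one block, leaving 6 items to arrange: (6)!/(2!·2!) = 180 ways.
Hence 630 − 180 = 450.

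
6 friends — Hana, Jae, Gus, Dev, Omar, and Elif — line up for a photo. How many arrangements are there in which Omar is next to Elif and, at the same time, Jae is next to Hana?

Treat {Omar,Elif} as one block (2 orders) and {Jae,Hana} as another (2 orders).
That leaves 4 units to arrange: 2 × 2 × 4! = 4 × 24 = 96.

96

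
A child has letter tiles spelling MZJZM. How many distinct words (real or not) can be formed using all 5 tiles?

30

Letter multiplicities in MZJZM: J×1, M×2, Z×2.
So there are 5! / (2!·2!) = 30 distinguishable arrangements.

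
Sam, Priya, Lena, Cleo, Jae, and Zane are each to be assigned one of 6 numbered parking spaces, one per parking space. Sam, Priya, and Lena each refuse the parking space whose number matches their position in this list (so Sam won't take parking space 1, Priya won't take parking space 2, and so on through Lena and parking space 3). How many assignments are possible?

426

Let Aᵢ (for i ∈ {1, 2, 3}) be the placements that put person i in their forbidden parking space. Any j of these fix j positions, leaving (6−j)! ways to fill the rest, and there are C(3,j) ways to pick which j.
By inclusion–exclusion, the number of valid placements is Σ_{j=0}^{3} (−1)^j C(3,j)·(6−j)!.
Computing: 720 − 360 + 72 − 6 = 426.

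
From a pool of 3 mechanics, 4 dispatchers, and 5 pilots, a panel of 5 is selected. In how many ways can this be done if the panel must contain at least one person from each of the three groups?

With no constraint there are C(12,5) = 792 possible selections.
Selections missing a whole group: no mechanics → C(9,5) = 126; no dispatchers → C(8,5) = 56; no pilots → C(7,5) = 21.
Add back selections omitting two groups (i.e. drawn from a single group): C(3,5) + C(4,5) + C(5,5) = 1.
By inclusion–exclusion: 792 − 203 + 1 = 590.

590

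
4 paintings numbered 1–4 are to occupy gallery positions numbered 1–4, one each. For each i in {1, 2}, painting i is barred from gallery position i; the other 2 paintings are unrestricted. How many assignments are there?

14

Let Aᵢ (for i ∈ {1, 2}) be the placements that put painting i in its forbidden gallery position. Any j of these fix j positions, leaving (4−j)! ways to fill the rest, and there are C(2,j) ways to pick which j.
By inclusion–exclusion, the number of valid placements is Σ_{j=0}^{2} (−1)^j C(2,j)·(4−j)!.
Computing: 24 − 12 + 2 = 14.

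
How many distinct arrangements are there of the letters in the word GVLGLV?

90

GVLGLV has 6 letters with G appearing twice, L appearing twice, and V appearing twice.
The number of distinct arrangements is 6!/(2!·2!·2!) = 720/8 = 90.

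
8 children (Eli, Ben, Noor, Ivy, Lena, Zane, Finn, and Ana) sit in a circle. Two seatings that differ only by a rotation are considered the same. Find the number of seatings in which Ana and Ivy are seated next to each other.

1440

Treat {Ana, Ivy} as one unit (2 internal orders) and seat the resulting 7 units around the table: (6)! circular arrangements.
So 2 × (6)! = 2 × 720 = 1440.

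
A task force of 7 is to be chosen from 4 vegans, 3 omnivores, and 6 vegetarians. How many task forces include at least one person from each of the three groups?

1559

With no constraint there are C(13,7) = 1716 possible selections.
Subtract selections that omit an entire group: no vegans → C(9,7) = 36; no omnivores → C(10,7) = 120; no vegetarians → C(7,7) = 1.
Add back selections omitting two groups (i.e. drawn from a single group): C(4,7) + C(3,7) + C(6,7) = 0.
By inclusion–exclusion: 1716 − 157 + 0 = 1559.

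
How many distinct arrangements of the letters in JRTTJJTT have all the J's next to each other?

30

Treat the 3 copies of J as a single block. The multiset to arrange is then {JJJ, R, T, T, T, T}, 6 items in all.
That gives (6)!/(4!) = 30 arrangements.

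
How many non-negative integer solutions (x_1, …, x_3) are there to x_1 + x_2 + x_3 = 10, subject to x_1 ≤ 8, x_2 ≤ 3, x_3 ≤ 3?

13

Without the upper bounds there are C(12,2) = 66 ways to split 10 among 3 variables.
Subtract solutions that violate a single cap (substitute x_i' = x_i − (cap_i+1)): x_1 ≥ 9 gives C(3,2) = 3; x_2 ≥ 4 gives C(8,2) = 28; x_3 ≥ 4 gives C(8,2) = 28. Together 59.
Add back pairs where two caps are both exceeded: 0 + 0 + 6 = 6.
By inclusion–exclusion the count is 66 − 59 + 6 = 13.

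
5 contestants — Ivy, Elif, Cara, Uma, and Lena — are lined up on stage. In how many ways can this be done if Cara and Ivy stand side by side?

48

Place the 3 others and the Cara-Ivy pair as 4 objects in a line; the pair has 2 internal arrangements.
That gives 2 × 4! = 2 × 24 = 48.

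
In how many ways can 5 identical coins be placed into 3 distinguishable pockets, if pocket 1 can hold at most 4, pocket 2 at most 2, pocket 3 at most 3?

11

By stars and bars, unrestricted non-negative solutions to x_1+…+x_3 = 5 number C(5+2,2) = 21.
Subtract solutions that violate a single cap (substitute x_i' = x_i − (cap_i+1)): x_1 ≥ 5 gives C(2,2) = 1; x_2 ≥ 3 gives C(4,2) = 6; x_3 ≥ 4 gives C(3,2) = 3. Together 10.
No two caps can be exceeded simultaneously, so the pair terms are all 0.
By inclusion–exclusion the count is 21 − 10 + 0 = 11.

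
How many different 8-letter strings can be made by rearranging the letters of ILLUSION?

10080

The 8 letters of ILLUSION have repeats: I appearing twice and L appearing twice.
The number of distinct arrangements is 8!/(2!·2!) = 40320/4 = 10080.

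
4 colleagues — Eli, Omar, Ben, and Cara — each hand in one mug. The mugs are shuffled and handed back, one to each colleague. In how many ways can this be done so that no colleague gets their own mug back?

9

This is the derangement count D_4: permutations of 4 items with no fixed point.
By inclusion–exclusion this is Σ_{j=0}^{4} (−1)^j C(4,j)·(4−j)!.
Computing: 24 − 24 + 12 − 4 + 1 = 9.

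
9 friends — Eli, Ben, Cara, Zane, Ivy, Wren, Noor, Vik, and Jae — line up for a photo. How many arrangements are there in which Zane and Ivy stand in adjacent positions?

Place the 7 others and the Zane-Ivy pair as 8 objects in a line; the pair has 2 internal arrangements.
That gives 2 × 8! = 2 × 40320 = 80640.

80640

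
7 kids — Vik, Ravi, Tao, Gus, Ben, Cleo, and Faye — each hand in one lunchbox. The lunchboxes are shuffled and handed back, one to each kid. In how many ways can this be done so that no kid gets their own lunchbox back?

Count assignments avoiding every fixed point. For any j of the 7 kids fixed to their own lunchbox, the other 7−j can be arranged in (7−j)! ways.
By inclusion–exclusion this is Σ_{j=0}^{7} (−1)^j C(7,j)·(7−j)!.
Computing: 5040 − 5040 + 2520 − 840 + 210 − 42 + 7 − 1 = 1854.

1854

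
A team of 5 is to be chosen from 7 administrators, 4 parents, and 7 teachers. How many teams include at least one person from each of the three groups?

5684

With no constraint there are C(18,5) = 8568 possible selections.
Subtract selections that omit an entire group: no administrators → C(11,5) = 462; no parents → C(14,5) = 2002; no teachers → C(11,5) = 462.
Add back selections omitting two groups (i.e. drawn from a single group): C(7,5) + C(4,5) + C(7,5) = 42.
By inclusion–exclusion: 8568 − 2926 + 42 = 5684.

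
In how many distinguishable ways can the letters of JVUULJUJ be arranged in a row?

1120

JVUULJUJ has 8 letters with J appearing 3 times and U appearing 3 times.
Dividing 8! = 40320 by 3!·3! = 36 for the repeated letters gives 1120.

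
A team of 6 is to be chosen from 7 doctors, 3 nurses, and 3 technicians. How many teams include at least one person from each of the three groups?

1302

With no constraint there are C(13,6) = 1716 possible selections.
Subtract selections that omit an entire group: no doctors → C(6,6) = 1; no nurses → C(10,6) = 210; no technicians → C(10,6) = 210.
Add back selections omitting two groups (i.e. drawn from a single group): C(7,6) + C(3,6) + C(3,6) = 7.
By inclusion–exclusion: 1716 − 421 + 7 = 1302.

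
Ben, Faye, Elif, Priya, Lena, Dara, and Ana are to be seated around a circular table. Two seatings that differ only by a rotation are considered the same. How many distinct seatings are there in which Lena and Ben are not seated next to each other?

480

All circular seatings of 7 people number (6)! = 720.
Seatings with Lena beside Ben: treat them as a block with 2 internal orders, giving 2 × (5)! = 240.
Subtracting, 720 − 240 = 480.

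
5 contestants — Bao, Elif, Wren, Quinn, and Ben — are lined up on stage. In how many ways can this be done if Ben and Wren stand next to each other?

48

Place the 3 others and the Ben-Wren pair as 4 objects in a line; the pair has 2 internal arrangements.
That gives 2 × 4! = 2 × 24 = 48.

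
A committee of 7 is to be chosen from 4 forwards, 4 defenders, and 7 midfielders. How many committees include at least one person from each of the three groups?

Total 7-person selections from all 15: C(15,7) = 6435.
Subtract selections that omit an entire group: no forwards → C(11,7) = 330; no defenders → C(11,7) = 330; no midfielders → C(8,7) = 8.
Add back selections omitting two groups (i.e. drawn from a single group): C(4,7) + C(4,7) + C(7,7) = 1.
By inclusion–exclusion: 6435 − 668 + 1 = 5768.

5768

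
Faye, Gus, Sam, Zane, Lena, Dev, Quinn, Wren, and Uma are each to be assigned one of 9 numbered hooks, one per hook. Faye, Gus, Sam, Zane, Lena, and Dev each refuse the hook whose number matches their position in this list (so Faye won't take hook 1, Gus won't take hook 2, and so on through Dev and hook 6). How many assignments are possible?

183822

Let Aᵢ (for 1 ≤ i ≤ 6) be the placements that put person i in their forbidden hook. Any j of these fix j positions, leaving (9−j)! ways to fill the rest, and there are C(6,j) ways to pick which j.
By inclusion–exclusion, the number of valid placements is Σ_{j=0}^{6} (−1)^j C(6,j)·(9−j)!.
Computing: 362880 − 241920 + 75600 − 14400 + 1800 − 144 + 6 = 183822.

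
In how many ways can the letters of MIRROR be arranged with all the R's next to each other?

Treat the 3 copies of R as a single block. The multiset to arrange is then {RRR, I, M, O}, 4 items in all.
All 4 items are distinct, so there are (4)! = 24 arrangements.

24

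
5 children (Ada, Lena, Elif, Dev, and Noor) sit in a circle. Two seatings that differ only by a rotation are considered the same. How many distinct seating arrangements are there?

24

Seat Ada anywhere (absorbing the rotational symmetry), then permute the other 4: (4)! = 24.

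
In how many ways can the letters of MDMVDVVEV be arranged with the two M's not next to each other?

Total arrangements of MDMVDVVEV: 9!/(4!·2!·2!) = 3780.
Arrangements with the M's together: treat MM as one letter, giving (8)!/(4!·2!) = 840.
Subtracting, 3780 − 840 = 2940 arrangements keep the M's apart.

2940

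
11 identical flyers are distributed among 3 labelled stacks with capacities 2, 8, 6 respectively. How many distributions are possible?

15

Without the upper bounds there are C(13,2) = 78 ways to split 11 among 3 stacks.
Subtract solutions that violate a single cap (substitute x_i' = x_i − (cap_i+1)): x_1 ≥ 3 gives C(10,2) = 45; x_2 ≥ 9 gives C(4,2) = 6; x_3 ≥ 7 gives C(6,2) = 15. Together 66.
Add back pairs where two caps are both exceeded: 0 + 3 + 0 = 3.
By inclusion–exclusion the count is 78 − 66 + 3 = 15.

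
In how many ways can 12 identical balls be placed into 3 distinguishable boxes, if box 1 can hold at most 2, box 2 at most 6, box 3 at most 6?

6

Without the upper bounds there are C(14,2) = 91 ways to split 12 among 3 boxes.
Subtract solutions that violate a single cap (substitute x_i' = x_i − (cap_i+1)): x_1 ≥ 3 gives C(11,2) = 55; x_2 ≥ 7 gives C(7,2) = 21; x_3 ≥ 7 gives C(7,2) = 21. Together 97.
Add back pairs where two caps are both exceeded: 6 + 6 + 0 = 12.
By inclusion–exclusion the count is 91 − 97 + 12 = 6.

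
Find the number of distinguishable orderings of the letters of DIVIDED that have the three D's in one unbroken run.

60

Treat the 3 copies of D as a single block. The multiset to arrange is then {DDD, E, I, I, V}, 5 items in all.
That gives (5)!/(2!) = 60 arrangements.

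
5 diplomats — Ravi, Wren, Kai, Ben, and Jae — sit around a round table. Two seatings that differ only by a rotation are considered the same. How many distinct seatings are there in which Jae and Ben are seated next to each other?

12

Glue Jae and Ben into a block (2 internal orders). Seating 4 units around a circle gives (3)! arrangements.
So 2 × (3)! = 2 × 6 = 12.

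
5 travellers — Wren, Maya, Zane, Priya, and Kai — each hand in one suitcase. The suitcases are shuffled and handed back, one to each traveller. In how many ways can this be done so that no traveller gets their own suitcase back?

44

Let Aᵢ be the assignments in which traveller i gets their own suitcase. We want the size of the complement of A₁∪…∪A_5.
By inclusion–exclusion this is Σ_{j=0}^{5} (−1)^j C(5,j)·(5−j)!.
Computing: 120 − 120 + 60 − 20 + 5 − 1 = 44.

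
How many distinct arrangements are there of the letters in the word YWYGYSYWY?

1512

YWYGYSYWY has 9 letters with W appearing twice and Y appearing 5 times.
Dividing 9! = 362880 by 5!·2! = 240 for the repeated letters gives 1512.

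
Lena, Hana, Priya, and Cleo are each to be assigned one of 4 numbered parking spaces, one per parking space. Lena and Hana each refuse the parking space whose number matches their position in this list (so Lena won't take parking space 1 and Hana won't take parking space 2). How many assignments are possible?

Let Aᵢ (for i ∈ {1, 2}) be the placements that put person i in their forbidden parking space. Any j of these fix j positions, leaving (4−j)! ways to fill the rest, and there are C(2,j) ways to pick which j.
By inclusion–exclusion, the number of valid placements is Σ_{j=0}^{2} (−1)^j C(2,j)·(4−j)!.
Computing: 24 − 12 + 2 = 14.

14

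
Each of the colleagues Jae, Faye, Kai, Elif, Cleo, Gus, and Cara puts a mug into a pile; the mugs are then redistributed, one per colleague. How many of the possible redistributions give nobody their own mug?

1854

Count assignments avoiding every fixed point. For any j of the 7 colleagues fixed to their own mug, the other 7−j can be arranged in (7−j)! ways.
By inclusion–exclusion this is Σ_{j=0}^{7} (−1)^j C(7,j)·(7−j)!.
Computing: 5040 − 5040 + 2520 − 840 + 210 − 42 + 7 − 1 = 1854.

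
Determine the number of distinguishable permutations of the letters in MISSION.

MISSION has 7 letters with I appearing twice and S appearing twice.
The number of distinct arrangements is 7!/(2!·2!) = 5040/4 = 1260.

1260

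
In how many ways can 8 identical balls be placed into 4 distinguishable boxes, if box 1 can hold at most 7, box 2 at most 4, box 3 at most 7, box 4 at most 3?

Without the upper bounds there are C(11,3) = 165 ways to split 8 among 4 boxes.
Subtract solutions that violate a single cap (substitute x_i' = x_i − (cap_i+1)): x_1 ≥ 8 gives C(3,3) = 1; x_2 ≥ 5 gives C(6,3) = 20; x_3 ≥ 8 gives C(3,3) = 1; x_4 ≥ 4 gives C(7,3) = 35. Together 57.
No two caps can be exceeded simultaneously, so the pair terms are all 0.
By inclusion–exclusion the count is 165 − 57 + 0 = 108.

108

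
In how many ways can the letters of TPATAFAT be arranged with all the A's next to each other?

120

Treat the 3 copies of A as a single block. The multiset to arrange is then {AAA, F, P, T, T, T}, 6 items in all.
That gives (6)!/(3!) = 120 arrangements.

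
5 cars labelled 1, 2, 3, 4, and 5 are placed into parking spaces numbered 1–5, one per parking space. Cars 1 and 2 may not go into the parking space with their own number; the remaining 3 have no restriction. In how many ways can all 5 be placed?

Let Aᵢ (for i ∈ {1, 2}) be the placements that put car i in its forbidden parking space. Any j of these fix j positions, leaving (5−j)! ways to fill the rest, and there are C(2,j) ways to pick which j.
By inclusion–exclusion, the number of valid placements is Σ_{j=0}^{2} (−1)^j C(2,j)·(5−j)!.
Computing: 120 − 48 + 6 = 78.

78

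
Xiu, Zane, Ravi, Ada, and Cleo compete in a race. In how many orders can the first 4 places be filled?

120

This is an ordered selection of 4 from 5: P(5,4).
That gives 5 × 4 × 3 × 2 = 120.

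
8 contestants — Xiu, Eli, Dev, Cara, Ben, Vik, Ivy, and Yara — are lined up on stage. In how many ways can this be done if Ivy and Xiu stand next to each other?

Place the 6 others and the Ivy-Xiu pair as 7 objects in a line; the pair has 2 internal arrangements.
That gives 2 × 7! = 2 × 5040 = 10080.

10080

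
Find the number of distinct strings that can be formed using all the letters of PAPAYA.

Letter multiplicities in PAPAYA: A×3, P×2, Y×1.
So there are 6! / (3!·2!) = 60 distinguishable arrangements.

60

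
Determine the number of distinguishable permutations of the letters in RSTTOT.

120

Letter multiplicities in RSTTOT: O×1, R×1, S×1, T×3.
So there are 6! / (3!) = 120 distinguishable arrangements.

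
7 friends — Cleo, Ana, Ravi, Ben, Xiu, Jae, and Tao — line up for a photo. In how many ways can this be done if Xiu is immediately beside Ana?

Treat {Xiu, Ana} as a single unit. There are 6 units to order, and the pair itself can be ordered 2 ways.
That gives 2 × 6! = 2 × 720 = 1440.

1440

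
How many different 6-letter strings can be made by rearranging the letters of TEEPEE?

30

TEEPEE has 6 letters with E appearing 4 times.
So there are 6! / (4!) = 30 distinguishable arrangements.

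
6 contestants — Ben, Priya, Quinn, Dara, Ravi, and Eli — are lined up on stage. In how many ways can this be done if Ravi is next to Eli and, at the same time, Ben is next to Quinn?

Treat {Ravi,Eli} as one block (2 orders) and {Ben,Quinn} as another (2 orders).
That leaves 4 units to arrange: 2 × 2 × 4! = 4 × 24 = 96.

96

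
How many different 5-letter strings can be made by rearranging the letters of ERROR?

The 5 letters of ERROR have repeats: R appearing 3 times.
The number of distinct arrangements is 5!/(3!) = 120/6 = 20.

20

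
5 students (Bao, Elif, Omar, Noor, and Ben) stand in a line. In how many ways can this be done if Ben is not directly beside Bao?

72

Of the 5! = 120 arrangements, those with Ben and Bao adjacent number 2 × 4! = 48 (treat the pair as a block with 2 internal orders).
So 120 − 48 = 72 arrangements keep them apart.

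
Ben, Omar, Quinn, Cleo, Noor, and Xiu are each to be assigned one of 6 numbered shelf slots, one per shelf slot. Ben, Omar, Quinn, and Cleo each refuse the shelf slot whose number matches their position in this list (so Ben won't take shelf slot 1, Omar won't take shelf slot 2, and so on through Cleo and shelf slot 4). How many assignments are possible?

Let Aᵢ (for 1 ≤ i ≤ 4) be the placements that put person i in their forbidden shelf slot. Any j of these fix j positions, leaving (6−j)! ways to fill the rest, and there are C(4,j) ways to pick which j.
By inclusion–exclusion, the number of valid placements is Σ_{j=0}^{4} (−1)^j C(4,j)·(6−j)!.
Computing: 720 − 480 + 144 − 24 + 2 = 362.

362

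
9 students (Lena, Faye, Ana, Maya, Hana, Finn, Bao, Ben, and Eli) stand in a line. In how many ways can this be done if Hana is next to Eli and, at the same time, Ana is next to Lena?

20160

Treat {Hana,Eli} as one block (2 orders) and {Ana,Lena} as another (2 orders).
That leaves 7 units to arrange: 2 × 2 × 7! = 4 × 5040 = 20160.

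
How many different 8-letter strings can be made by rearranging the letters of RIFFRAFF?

RIFFRAFF has 8 letters with F appearing 4 times and R appearing twice.
The number of distinct arrangements is 8!/(4!·2!) = 40320/48 = 840.

840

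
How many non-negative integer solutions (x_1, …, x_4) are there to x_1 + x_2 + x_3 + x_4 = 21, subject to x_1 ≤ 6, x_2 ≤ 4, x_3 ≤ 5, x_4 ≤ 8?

By stars and bars, unrestricted non-negative solutions to x_1+…+x_4 = 21 number C(21+3,3) = 2024.
Subtract solutions that violate a single cap (substitute x_i' = x_i − (cap_i+1)): x_1 ≥ 7 gives C(17,3) = 680; x_2 ≥ 5 gives C(19,3) = 969; x_3 ≥ 6 gives C(18,3) = 816; x_4 ≥ 9 gives C(15,3) = 455. Together 2920.
Add back pairs where two caps are both exceeded: 220 + 165 + 56 + 286 + 120 + 84 = 931.
Subtract triples: 20 + 1 + 0 + 4 = 25.
By inclusion–exclusion the count is 2024 − 2920 + 931 − 25 = 10.

10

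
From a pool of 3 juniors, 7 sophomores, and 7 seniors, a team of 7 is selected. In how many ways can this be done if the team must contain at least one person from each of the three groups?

15778

Unrestricted: C(17,7) = 19448 ways to pick any 7 of the 17.
Selections missing a whole group: no juniors → C(14,7) = 3432; no sophomores → C(10,7) = 120; no seniors → C(10,7) = 120.
Add back selections omitting two groups (i.e. drawn from a single group): C(3,7) + C(7,7) + C(7,7) = 2.
By inclusion–exclusion: 19448 − 3672 + 2 = 15778.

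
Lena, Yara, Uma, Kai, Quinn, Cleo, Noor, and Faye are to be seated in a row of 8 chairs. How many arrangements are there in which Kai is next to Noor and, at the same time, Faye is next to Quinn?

Treat {Kai,Noor} as one block (2 orders) and {Faye,Quinn} as another (2 orders).
That leaves 6 units to arrange: 2 × 2 × 6! = 4 × 720 = 2880.

2880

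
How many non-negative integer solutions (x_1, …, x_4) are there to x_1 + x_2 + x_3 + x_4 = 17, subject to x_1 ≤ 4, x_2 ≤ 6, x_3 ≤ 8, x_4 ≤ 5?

Without the upper bounds there are C(20,3) = 1140 ways to split 17 among 4 variables.
Subtract solutions that violate a single cap (substitute x_i' = x_i − (cap_i+1)): x_1 ≥ 5 gives C(15,3) = 455; x_2 ≥ 7 gives C(13,3) = 286; x_3 ≥ 9 gives C(11,3) = 165; x_4 ≥ 6 gives C(14,3) = 364. Together 1270.
Add back pairs where two caps are both exceeded: 56 + 20 + 84 + 4 + 35 + 10 = 209.
By inclusion–exclusion the count is 1140 − 1270 + 209 = 79.

79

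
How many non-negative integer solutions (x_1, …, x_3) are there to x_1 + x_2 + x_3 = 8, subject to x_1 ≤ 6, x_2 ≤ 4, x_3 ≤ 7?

Without the upper bounds there are C(10,2) = 45 ways to split 8 among 3 variables.
Subtract solutions that violate a single cap (substitute x_i' = x_i − (cap_i+1)): x_1 ≥ 7 gives C(3,2) = 3; x_2 ≥ 5 gives C(5,2) = 10; x_3 ≥ 8 gives C(2,2) = 1. Together 14.
No two caps can be exceeded simultaneously, so the pair terms are all 0.
By inclusion–exclusion the count is 45 − 14 + 0 = 31.

31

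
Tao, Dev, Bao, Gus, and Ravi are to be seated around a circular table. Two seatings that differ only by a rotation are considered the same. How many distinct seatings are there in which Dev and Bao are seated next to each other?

12

Glue Dev and Bao into a block (2 internal orders). Seating 4 units around a circle gives (3)! arrangements.
So 2 × (3)! = 2 × 6 = 12.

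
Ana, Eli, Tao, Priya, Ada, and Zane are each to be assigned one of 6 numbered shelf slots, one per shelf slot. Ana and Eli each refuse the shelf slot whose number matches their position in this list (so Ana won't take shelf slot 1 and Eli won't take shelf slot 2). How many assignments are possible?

504

Let Aᵢ (for i ∈ {1, 2}) be the placements that put person i in their forbidden shelf slot. Any j of these fix j positions, leaving (6−j)! ways to fill the rest, and there are C(2,j) ways to pick which j.
By inclusion–exclusion, the number of valid placements is Σ_{j=0}^{2} (−1)^j C(2,j)·(6−j)!.
Computing: 720 − 240 + 24 = 504.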